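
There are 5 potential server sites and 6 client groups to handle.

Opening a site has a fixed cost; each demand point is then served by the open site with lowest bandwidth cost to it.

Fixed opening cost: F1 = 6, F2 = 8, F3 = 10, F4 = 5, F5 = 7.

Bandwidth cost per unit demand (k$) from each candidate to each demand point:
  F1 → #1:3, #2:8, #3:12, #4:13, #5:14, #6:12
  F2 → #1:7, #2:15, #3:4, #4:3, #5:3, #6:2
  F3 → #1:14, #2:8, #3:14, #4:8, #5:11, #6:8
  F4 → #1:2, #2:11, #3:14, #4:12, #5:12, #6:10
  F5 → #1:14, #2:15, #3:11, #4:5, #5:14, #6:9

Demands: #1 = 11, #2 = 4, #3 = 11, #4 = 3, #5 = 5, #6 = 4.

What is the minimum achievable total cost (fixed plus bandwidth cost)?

Open {F1, F2, F4}: assign each demand point to its cheapest open site.
  #1→F4 11×2=22, #2→F1 4×8=32, #3→F2 11×4=44, #4→F2 3×3=9, #5→F2 5×3=15, #6→F2 4×2=8
  bandwidth cost 130, fixed 19 → total 149.
Compare {F2, F3, F4}: bandwidth cost 130 + fixed 23 = 153.
Compare {F1, F2}: bandwidth cost 141 + fixed 14 = 155.
Compare {F2, F4}: bandwidth cost 142 + fixed 13 = 155.
All other subsets cost ≥ 153. Minimum total cost: 149.

149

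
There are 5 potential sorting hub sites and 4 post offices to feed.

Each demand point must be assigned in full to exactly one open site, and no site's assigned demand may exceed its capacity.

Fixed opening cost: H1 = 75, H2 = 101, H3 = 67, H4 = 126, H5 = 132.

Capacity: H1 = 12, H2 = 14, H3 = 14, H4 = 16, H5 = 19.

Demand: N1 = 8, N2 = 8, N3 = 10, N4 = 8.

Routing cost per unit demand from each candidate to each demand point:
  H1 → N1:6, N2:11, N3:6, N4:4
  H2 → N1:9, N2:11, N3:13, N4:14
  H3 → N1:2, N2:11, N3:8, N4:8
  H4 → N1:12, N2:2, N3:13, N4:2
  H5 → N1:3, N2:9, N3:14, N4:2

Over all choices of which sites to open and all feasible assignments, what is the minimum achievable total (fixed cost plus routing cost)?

376

Open {H1, H3, H4}; cheapest assignment that respects the capacities:
  H1 (cap 12, load 10): N3 — cost 10×6 = 60
  H3 (cap 14, load 8): N1 — cost 8×2 = 16
  H4 (cap 16, load 16): N2, N4 — cost 8×2 + 8×2 = 32
  Shipping 108, fixed 268 → total 376.
  Any other capacity-feasible assignment to {H1, H3, H4} ships for at least 108.
Compare {H1, H3, H5}: its best feasible assignment gives total 438.
Compare {H1, H4, H5}: its best feasible assignment gives total 449.
Every other set of open sites that can feasibly serve all demand totals ≥ 438 even under its best assignment. Minimum: 376.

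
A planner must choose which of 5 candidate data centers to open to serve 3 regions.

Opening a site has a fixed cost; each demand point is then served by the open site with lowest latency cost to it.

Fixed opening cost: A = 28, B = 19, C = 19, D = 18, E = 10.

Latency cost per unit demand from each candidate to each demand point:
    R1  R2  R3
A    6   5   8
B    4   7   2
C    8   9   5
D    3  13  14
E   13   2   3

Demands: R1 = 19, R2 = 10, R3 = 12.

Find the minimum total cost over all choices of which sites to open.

141

Open {D, E}: assign each demand point to its cheapest open site.
  R1→D 19×3=57, R2→E 10×2=20, R3→E 12×3=36
  latency cost 113, fixed 28 → total 141.
Compare {B, D, E}: latency cost 101 + fixed 47 = 148.
Compare {B, E}: latency cost 120 + fixed 29 = 149.
Compare {C, D, E}: latency cost 113 + fixed 47 = 160.
All other subsets cost ≥ 148. Minimum total cost: 141.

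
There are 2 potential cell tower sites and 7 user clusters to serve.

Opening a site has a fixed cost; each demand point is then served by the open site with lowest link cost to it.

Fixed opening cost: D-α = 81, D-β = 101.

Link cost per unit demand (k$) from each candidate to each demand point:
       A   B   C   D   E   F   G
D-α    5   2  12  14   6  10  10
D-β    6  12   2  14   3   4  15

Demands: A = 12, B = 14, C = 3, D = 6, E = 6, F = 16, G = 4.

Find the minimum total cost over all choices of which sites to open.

Open {D-α, D-β}: assign each demand point to its cheapest open site.
  A→D-α 12×5=60, B→D-α 14×2=28, C→D-β 3×2=6, D→D-α 6×14=84, E→D-β 6×3=18, F→D-β 16×4=64, G→D-α 4×10=40
  link cost 300, fixed 182 → total 482.
Compare {D-α}: link cost 444 + fixed 81 = 525.
Compare {D-β}: link cost 472 + fixed 101 = 573.

482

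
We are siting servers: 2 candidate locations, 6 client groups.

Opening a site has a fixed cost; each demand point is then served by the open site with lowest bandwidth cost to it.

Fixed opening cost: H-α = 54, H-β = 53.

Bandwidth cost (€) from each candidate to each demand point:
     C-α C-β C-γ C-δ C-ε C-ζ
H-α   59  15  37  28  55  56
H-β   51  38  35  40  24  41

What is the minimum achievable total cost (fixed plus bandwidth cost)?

282

Open {H-β}: assign each demand point to its cheapest open site.
  C-α→H-β 51, C-β→H-β 38, C-γ→H-β 35, C-δ→H-β 40, C-ε→H-β 24, C-ζ→H-β 41
  bandwidth cost 229, fixed 53 → total 282.
Compare {H-α, H-β}: bandwidth cost 194 + fixed 107 = 301.
Compare {H-α}: bandwidth cost 250 + fixed 54 = 304.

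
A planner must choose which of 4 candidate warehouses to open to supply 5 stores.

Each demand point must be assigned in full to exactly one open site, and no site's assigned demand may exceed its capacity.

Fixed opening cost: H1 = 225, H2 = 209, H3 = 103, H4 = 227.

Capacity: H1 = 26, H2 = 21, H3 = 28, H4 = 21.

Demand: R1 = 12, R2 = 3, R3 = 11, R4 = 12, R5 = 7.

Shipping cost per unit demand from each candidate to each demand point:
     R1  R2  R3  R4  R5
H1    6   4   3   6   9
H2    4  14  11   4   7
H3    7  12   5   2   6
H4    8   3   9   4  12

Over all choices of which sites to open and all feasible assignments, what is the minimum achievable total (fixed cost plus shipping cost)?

511

Open {H1, H3}; cheapest assignment that respects the capacities:
  H1 (cap 26, load 26): R1, R2, R3 — cost 12×6 + 3×4 + 11×3 = 117
  H3 (cap 28, load 19): R4, R5 — cost 12×2 + 7×6 = 66
  Shipping 183, fixed 328 → total 511.
  Any other capacity-feasible assignment to {H1, H3} ships for at least 183.
Compare {H2, H3}: its best feasible assignment gives total 524.
Compare {H3, H4}: its best feasible assignment gives total 625.
Every other set of open sites that can feasibly serve all demand totals ≥ 524 even under its best assignment. Minimum: 511.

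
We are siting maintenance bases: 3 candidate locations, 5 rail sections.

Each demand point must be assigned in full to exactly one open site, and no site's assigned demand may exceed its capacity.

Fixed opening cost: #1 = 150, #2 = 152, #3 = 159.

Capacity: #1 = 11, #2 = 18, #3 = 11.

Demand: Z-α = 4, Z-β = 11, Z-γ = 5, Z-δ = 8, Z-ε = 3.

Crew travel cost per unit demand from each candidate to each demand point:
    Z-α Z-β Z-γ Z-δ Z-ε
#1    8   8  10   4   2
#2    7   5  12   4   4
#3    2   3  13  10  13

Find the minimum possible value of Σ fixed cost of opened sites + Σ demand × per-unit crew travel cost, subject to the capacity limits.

Open {#1, #2, #3}; cheapest assignment that respects the capacities:
  #1 (cap 11, load 8): Z-γ, Z-ε — cost 5×10 + 3×2 = 56
  #2 (cap 18, load 12): Z-α, Z-δ — cost 4×7 + 8×4 = 60
  #3 (cap 11, load 11): Z-β — cost 11×3 = 33
  Shipping 149, fixed 461 → total 610.
  Any other capacity-feasible assignment to {#1, #2, #3} ships for at least 149.
Total demand is 31 and no other set of sites has combined capacity ≥ 31, so {#1, #2, #3} is the only feasible choice of open sites. Minimum: 610.

610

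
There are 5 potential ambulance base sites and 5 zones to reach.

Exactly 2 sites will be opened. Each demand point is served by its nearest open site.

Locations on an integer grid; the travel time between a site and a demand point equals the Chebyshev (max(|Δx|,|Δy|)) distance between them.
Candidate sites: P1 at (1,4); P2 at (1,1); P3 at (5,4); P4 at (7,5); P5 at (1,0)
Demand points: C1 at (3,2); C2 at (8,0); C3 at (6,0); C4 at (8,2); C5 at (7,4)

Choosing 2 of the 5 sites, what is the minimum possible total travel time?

14

Open {P3, P4}.
  C1→P3 2, C2→P3 4, C3→P3 4, C4→P3 3, C5→P4 1  ⇒ total 14.
Compare {P1, P3}: total 15.
Compare {P2, P3}: total 15.
No size-2 selection does better; minimum is 14.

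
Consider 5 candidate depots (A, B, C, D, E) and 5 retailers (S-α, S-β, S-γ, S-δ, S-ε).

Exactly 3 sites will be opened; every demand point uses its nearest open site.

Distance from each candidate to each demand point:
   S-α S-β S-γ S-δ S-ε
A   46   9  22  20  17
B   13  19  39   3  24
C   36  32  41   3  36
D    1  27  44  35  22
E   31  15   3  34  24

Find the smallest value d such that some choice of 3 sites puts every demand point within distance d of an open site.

17

Open {A, B, E}.
  Farthest demand point is S-ε at distance 17 (to A); all others are ≤ 17.
With {A, D, E} the worst case is 20.
With {A, B, C} the worst case is 22.
No size-3 selection achieves below 17.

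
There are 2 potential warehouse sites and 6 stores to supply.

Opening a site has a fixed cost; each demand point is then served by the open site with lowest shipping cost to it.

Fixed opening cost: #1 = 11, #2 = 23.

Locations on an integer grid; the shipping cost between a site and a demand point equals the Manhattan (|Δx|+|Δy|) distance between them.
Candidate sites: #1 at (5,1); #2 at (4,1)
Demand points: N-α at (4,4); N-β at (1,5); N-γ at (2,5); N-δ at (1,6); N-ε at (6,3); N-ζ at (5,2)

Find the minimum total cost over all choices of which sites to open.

43

Open {#1}: assign each demand point to its cheapest open site.
  N-α→#1 4, N-β→#1 8, N-γ→#1 7, N-δ→#1 9, N-ε→#1 3, N-ζ→#1 1
  shipping cost 32, fixed 11 → total 43.
Compare {#2}: shipping cost 30 + fixed 23 = 53.
Compare {#1, #2}: shipping cost 28 + fixed 34 = 62.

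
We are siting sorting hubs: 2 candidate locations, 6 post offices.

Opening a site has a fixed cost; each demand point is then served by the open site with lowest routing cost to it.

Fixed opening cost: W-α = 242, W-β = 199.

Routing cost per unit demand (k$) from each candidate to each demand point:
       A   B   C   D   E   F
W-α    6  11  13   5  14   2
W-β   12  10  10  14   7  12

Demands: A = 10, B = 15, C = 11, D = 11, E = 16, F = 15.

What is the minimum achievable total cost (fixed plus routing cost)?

919

Open {W-α}: assign each demand point to its cheapest open site.
  A→W-α 10×6=60, B→W-α 15×11=165, C→W-α 11×13=143, D→W-α 11×5=55, E→W-α 16×14=224, F→W-α 15×2=30
  routing cost 677, fixed 242 → total 919.
Compare {W-α, W-β}: routing cost 517 + fixed 441 = 958.
Compare {W-β}: routing cost 826 + fixed 199 = 1025.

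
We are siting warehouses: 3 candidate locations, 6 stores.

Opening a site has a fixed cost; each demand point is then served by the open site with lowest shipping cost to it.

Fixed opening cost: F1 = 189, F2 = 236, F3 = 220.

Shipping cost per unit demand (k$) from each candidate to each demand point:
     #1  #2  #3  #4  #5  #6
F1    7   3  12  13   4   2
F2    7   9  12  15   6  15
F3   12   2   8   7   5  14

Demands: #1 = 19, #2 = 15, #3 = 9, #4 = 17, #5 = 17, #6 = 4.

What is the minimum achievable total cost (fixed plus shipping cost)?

772

Open {F1}: assign each demand point to its cheapest open site.
  #1→F1 19×7=133, #2→F1 15×3=45, #3→F1 9×12=108, #4→F1 17×13=221, #5→F1 17×4=68, #6→F1 4×2=8
  shipping cost 583, fixed 189 → total 772.
Compare {F3}: shipping cost 590 + fixed 220 = 810.
Compare {F1, F3}: shipping cost 430 + fixed 409 = 839.
Compare {F2, F3}: shipping cost 495 + fixed 456 = 951.
All other subsets cost ≥ 810. Minimum total cost: 772.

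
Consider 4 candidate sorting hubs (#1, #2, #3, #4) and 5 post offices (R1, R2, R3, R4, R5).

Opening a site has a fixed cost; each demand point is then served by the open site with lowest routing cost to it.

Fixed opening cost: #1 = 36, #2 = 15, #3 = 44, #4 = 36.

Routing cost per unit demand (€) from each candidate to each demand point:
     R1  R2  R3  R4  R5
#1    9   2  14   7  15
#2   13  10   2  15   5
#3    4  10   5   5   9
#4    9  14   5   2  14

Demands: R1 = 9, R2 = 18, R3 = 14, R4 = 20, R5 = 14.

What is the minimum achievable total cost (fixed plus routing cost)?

Open {#1, #2, #3, #4}: assign each demand point to its cheapest open site.
  R1→#3 9×4=36, R2→#1 18×2=36, R3→#2 14×2=28, R4→#4 20×2=40, R5→#2 14×5=70
  routing cost 210, fixed 131 → total 341.
Compare {#1, #2, #4}: routing cost 255 + fixed 87 = 342.
Compare {#1, #2, #3}: routing cost 270 + fixed 95 = 365.
Compare {#1, #2}: routing cost 355 + fixed 51 = 406.
All other subsets cost ≥ 342. Minimum total cost: 341.

341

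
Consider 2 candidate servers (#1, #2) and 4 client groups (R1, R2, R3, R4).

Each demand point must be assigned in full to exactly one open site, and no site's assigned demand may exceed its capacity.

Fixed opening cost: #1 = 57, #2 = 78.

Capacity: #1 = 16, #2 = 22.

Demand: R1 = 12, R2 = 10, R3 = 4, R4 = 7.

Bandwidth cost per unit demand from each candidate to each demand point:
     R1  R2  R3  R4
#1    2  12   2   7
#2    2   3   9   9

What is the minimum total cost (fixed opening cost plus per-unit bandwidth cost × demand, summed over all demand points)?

Open {#1, #2}; cheapest assignment that respects the capacities:
  #1 (cap 16, load 11): R3, R4 — cost 4×2 + 7×7 = 57
  #2 (cap 22, load 22): R1, R2 — cost 12×2 + 10×3 = 54
  Shipping 111, fixed 135 → total 246.
  Any other capacity-feasible assignment to {#1, #2} ships for at least 111.
Total demand is 33 and no other set of sites has combined capacity ≥ 33, so {#1, #2} is the only feasible choice of open sites. Minimum: 246.

246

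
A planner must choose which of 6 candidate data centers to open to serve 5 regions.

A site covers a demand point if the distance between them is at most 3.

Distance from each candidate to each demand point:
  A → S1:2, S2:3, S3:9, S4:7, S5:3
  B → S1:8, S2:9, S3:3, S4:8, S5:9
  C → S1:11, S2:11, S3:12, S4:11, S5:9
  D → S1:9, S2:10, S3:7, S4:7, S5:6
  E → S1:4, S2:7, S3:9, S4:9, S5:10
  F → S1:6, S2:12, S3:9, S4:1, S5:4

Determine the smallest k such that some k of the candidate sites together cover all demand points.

Coverage sets (demand points within 3 of each site):
  A: {S1, S2, S5}
  B: {S3}
  C: {}
  D: {}
  E: {}
  F: {S4}
No 2 sites suffice: every size-2 union leaves at least one demand point uncovered.
But {A, B, F} covers everything, so the minimum is 3.

3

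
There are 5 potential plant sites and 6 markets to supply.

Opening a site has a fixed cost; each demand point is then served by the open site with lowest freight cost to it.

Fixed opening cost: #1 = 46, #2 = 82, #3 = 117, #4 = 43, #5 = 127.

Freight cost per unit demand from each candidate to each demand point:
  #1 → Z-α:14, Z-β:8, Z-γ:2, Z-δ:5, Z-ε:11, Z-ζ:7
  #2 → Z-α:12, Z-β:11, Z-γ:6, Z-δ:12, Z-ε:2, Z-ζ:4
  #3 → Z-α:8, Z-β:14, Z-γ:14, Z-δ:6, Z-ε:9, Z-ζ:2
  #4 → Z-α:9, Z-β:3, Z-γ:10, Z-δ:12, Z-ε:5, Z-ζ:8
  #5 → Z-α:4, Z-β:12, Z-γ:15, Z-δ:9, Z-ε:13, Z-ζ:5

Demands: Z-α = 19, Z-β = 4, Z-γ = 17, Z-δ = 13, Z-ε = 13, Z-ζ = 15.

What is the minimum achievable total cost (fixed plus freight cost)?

Open {#1, #2, #4}: assign each demand point to its cheapest open site.
  Z-α→#4 19×9=171, Z-β→#4 4×3=12, Z-γ→#1 17×2=34, Z-δ→#1 13×5=65, Z-ε→#2 13×2=26, Z-ζ→#2 15×4=60
  freight cost 368, fixed 171 → total 539.
Compare {#1, #4}: freight cost 452 + fixed 89 = 541.
Compare {#1, #4, #5}: freight cost 327 + fixed 216 = 543.
Compare {#1, #2, #5}: freight cost 293 + fixed 255 = 548.
All other subsets cost ≥ 541. Minimum total cost: 539.

539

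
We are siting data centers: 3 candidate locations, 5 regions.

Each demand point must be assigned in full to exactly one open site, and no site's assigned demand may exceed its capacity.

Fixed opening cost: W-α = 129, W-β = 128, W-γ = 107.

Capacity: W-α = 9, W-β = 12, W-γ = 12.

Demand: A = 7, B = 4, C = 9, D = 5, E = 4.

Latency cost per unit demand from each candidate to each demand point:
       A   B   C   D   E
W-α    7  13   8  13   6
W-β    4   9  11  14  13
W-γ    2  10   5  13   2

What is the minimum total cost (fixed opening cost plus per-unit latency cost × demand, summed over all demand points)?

562

Open {W-α, W-β, W-γ}; cheapest assignment that respects the capacities:
  W-α (cap 9, load 9): D, E — cost 5×13 + 4×6 = 89
  W-β (cap 12, load 11): A, B — cost 7×4 + 4×9 = 64
  W-γ (cap 12, load 9): C — cost 9×5 = 45
  Shipping 198, fixed 364 → total 562.
  Any other capacity-feasible assignment to {W-α, W-β, W-γ} ships for at least 198.
Total demand is 29 and no other set of sites has combined capacity ≥ 29, so {W-α, W-β, W-γ} is the only feasible choice of open sites. Minimum: 562.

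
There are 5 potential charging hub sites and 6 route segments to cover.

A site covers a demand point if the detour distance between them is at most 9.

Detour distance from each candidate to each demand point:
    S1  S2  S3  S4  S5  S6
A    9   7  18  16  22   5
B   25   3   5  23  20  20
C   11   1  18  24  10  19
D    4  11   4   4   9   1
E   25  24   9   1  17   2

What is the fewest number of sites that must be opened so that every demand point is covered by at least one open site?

Coverage sets (demand points within 9 of each site):
  A: {S1, S2, S6}
  B: {S2, S3}
  C: {S2}
  D: {S1, S3, S4, S5, S6}
  E: {S3, S4, S6}
No single site covers all 6 demand points.
But {A, D} covers everything, so the minimum is 2.

2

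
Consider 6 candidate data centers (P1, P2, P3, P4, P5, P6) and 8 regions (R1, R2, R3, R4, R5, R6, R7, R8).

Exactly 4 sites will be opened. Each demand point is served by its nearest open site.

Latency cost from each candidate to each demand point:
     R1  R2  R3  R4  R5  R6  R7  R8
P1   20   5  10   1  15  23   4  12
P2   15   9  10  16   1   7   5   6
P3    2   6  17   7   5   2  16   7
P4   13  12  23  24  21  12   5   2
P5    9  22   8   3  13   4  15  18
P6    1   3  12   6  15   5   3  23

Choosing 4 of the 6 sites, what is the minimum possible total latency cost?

Open {P2, P4, P5, P6}.
  R1→P6 1, R2→P6 3, R3→P5 8, R4→P5 3, R5→P2 1, R6→P5 4, R7→P6 3, R8→P4 2  ⇒ total 25.
Compare {P1, P2, P4, P6}: total 26.
Compare {P1, P2, P3, P4}: total 27.
No size-4 selection does better; minimum is 25.

25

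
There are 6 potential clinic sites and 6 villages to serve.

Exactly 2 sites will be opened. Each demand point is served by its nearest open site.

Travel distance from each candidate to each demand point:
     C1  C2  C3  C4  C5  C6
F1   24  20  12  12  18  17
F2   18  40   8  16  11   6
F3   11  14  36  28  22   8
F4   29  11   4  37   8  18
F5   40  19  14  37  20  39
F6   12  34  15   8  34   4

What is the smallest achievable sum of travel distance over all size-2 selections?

47

Open {F4, F6}.
  C1→F6 12, C2→F4 11, C3→F4 4, C4→F6 8, C5→F4 8, C6→F6 4  ⇒ total 47.
Compare {F2, F4}: total 63.
Compare {F2, F3}: total 66.
No size-2 selection does better; minimum is 47.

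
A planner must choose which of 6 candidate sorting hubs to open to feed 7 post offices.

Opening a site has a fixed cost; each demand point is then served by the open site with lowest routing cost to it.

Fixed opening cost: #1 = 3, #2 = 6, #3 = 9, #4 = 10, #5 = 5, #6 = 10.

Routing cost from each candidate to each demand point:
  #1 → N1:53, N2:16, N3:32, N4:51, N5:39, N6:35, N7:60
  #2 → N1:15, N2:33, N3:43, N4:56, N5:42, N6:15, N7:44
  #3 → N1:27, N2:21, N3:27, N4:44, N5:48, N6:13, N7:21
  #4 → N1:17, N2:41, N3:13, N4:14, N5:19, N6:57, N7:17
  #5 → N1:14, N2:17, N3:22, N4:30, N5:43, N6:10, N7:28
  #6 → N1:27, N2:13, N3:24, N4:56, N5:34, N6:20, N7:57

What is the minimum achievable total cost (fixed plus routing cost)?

119

Open {#4, #5}: assign each demand point to its cheapest open site.
  N1→#5 14, N2→#5 17, N3→#4 13, N4→#4 14, N5→#4 19, N6→#5 10, N7→#4 17
  routing cost 104, fixed 15 → total 119.
Compare {#1, #4, #5}: routing cost 103 + fixed 18 = 121.
Compare {#2, #4, #5}: routing cost 104 + fixed 21 = 125.
Compare {#4, #5, #6}: routing cost 100 + fixed 25 = 125.
All other subsets cost ≥ 121. Minimum total cost: 119.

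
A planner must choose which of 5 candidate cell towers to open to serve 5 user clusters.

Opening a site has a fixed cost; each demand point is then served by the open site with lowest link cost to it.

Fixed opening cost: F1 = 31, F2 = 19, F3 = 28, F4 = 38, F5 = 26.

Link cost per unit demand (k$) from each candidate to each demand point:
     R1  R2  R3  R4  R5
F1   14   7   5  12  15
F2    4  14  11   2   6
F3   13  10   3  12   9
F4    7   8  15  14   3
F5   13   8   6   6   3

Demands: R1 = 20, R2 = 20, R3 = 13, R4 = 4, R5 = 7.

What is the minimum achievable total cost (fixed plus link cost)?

381

Open {F2, F3, F5}: assign each demand point to its cheapest open site.
  R1→F2 20×4=80, R2→F5 20×8=160, R3→F3 13×3=39, R4→F2 4×2=8, R5→F5 7×3=21
  link cost 308, fixed 73 → total 381.
Compare {F1, F2}: link cost 335 + fixed 50 = 385.
Compare {F1, F2, F3}: link cost 309 + fixed 78 = 387.
Compare {F1, F2, F5}: link cost 314 + fixed 76 = 390.
All other subsets cost ≥ 385. Minimum total cost: 381.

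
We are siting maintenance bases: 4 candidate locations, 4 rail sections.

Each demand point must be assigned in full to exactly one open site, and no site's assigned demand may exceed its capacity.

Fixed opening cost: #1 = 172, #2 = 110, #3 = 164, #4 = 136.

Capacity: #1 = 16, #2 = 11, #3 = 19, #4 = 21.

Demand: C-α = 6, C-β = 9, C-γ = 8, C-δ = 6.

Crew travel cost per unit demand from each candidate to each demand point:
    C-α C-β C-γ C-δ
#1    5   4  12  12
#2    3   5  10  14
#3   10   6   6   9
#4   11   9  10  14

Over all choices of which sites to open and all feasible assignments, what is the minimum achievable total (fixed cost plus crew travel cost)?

Open {#1, #3}; cheapest assignment that respects the capacities:
  #1 (cap 16, load 15): C-α, C-β — cost 6×5 + 9×4 = 66
  #3 (cap 19, load 14): C-γ, C-δ — cost 8×6 + 6×9 = 102
  Shipping 168, fixed 336 → total 504.
  Any other capacity-feasible assignment to {#1, #3} ships for at least 168.
Compare {#2, #4}: its best feasible assignment gives total 521.
Compare {#1, #4}: its best feasible assignment gives total 538.
Every other set of open sites that can feasibly serve all demand totals ≥ 521 even under its best assignment. Minimum: 504.

504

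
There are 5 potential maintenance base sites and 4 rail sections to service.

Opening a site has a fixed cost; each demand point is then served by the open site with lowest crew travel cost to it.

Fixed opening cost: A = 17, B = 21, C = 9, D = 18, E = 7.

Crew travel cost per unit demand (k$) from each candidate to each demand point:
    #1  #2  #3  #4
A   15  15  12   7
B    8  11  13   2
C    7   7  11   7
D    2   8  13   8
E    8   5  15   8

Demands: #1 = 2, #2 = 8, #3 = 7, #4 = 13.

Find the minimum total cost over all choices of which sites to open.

194

Open {B, C, E}: assign each demand point to its cheapest open site.
  #1→C 2×7=14, #2→E 8×5=40, #3→C 7×11=77, #4→B 13×2=26
  crew travel cost 157, fixed 37 → total 194.
Compare {B, E}: crew travel cost 173 + fixed 28 = 201.
Compare {B, C, D, E}: crew travel cost 147 + fixed 55 = 202.
Compare {B, C}: crew travel cost 173 + fixed 30 = 203.
All other subsets cost ≥ 201. Minimum total cost: 194.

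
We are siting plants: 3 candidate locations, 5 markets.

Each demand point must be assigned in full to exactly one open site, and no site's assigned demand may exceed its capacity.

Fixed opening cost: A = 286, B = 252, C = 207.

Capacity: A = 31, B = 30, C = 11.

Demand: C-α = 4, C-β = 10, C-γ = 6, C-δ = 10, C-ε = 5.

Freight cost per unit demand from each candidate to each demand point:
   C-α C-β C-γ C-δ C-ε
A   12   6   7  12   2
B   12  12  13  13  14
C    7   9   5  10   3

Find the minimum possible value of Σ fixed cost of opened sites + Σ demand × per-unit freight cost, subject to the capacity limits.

Open {A, C}; cheapest assignment that respects the capacities:
  A (cap 31, load 25): C-β, C-δ, C-ε — cost 10×6 + 10×12 + 5×2 = 190
  C (cap 11, load 10): C-α, C-γ — cost 4×7 + 6×5 = 58
  Shipping 248, fixed 493 → total 741.
  Any other capacity-feasible assignment to {A, C} ships for at least 248.
Compare {B, C}: its best feasible assignment gives total 802.
Compare {A, B}: its best feasible assignment gives total 818.
Every other set of open sites that can feasibly serve all demand totals ≥ 802 even under its best assignment. Minimum: 741.

741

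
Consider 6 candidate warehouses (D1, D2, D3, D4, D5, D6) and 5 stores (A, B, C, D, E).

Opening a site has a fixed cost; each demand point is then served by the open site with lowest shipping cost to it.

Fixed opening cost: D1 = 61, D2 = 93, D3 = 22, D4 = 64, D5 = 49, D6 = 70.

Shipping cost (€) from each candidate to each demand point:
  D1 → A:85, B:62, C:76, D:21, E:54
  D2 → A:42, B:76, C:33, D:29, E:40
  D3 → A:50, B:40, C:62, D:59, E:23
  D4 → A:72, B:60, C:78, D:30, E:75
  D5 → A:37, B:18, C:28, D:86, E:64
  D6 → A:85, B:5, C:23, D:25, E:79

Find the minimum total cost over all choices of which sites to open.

218

Open {D3, D6}: assign each demand point to its cheapest open site.
  A→D3 50, B→D6 5, C→D6 23, D→D6 25, E→D3 23
  shipping cost 126, fixed 92 → total 218.
Compare {D3, D5}: shipping cost 165 + fixed 71 = 236.
Compare {D3, D5, D6}: shipping cost 113 + fixed 141 = 254.
Compare {D3}: shipping cost 234 + fixed 22 = 256.
All other subsets cost ≥ 236. Minimum total cost: 218.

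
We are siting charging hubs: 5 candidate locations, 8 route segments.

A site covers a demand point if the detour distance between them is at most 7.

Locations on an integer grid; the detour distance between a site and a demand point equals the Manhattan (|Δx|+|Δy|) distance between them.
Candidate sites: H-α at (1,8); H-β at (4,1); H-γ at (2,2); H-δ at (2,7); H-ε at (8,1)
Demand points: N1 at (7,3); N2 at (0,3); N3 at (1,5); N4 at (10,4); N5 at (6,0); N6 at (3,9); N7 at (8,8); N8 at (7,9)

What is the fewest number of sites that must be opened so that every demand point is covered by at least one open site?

Coverage sets (demand points within 7 of each site):
  H-α: {N2, N3, N6, N7, N8}
  H-β: {N1, N2, N3, N5}
  H-γ: {N1, N2, N3, N5}
  H-δ: {N2, N3, N6, N7, N8}
  H-ε: {N1, N4, N5, N7}
No single site covers all 8 demand points.
But {H-α, H-ε} covers everything, so the minimum is 2.

2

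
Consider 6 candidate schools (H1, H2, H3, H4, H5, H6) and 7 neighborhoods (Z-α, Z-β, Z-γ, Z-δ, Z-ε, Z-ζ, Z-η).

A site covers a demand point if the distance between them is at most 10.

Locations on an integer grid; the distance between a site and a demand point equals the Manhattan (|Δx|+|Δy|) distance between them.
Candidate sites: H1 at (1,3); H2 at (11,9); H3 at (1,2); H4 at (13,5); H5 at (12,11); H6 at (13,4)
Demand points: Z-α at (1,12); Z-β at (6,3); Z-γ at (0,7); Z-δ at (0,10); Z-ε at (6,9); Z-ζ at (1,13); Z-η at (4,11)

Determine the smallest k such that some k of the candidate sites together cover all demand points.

2

Coverage sets (demand points within 10 of each site):
  H1: {Z-α, Z-β, Z-γ, Z-δ, Z-ζ}
  H2: {Z-ε, Z-η}
  H3: {Z-α, Z-β, Z-γ, Z-δ}
  H4: {Z-β}
  H5: {Z-ε, Z-η}
  H6: {Z-β}
No single site covers all 7 demand points.
But {H1, H2} covers everything, so the minimum is 2.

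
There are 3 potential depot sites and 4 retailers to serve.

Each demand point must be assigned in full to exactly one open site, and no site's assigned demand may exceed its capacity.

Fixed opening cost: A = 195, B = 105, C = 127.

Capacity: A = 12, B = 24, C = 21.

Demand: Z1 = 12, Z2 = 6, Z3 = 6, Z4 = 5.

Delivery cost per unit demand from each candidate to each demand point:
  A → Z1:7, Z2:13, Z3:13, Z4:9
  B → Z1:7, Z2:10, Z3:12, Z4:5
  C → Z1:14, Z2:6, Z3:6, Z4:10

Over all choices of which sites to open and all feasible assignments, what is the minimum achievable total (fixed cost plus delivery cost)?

413

Open {B, C}; cheapest assignment that respects the capacities:
  B (cap 24, load 17): Z1, Z4 — cost 12×7 + 5×5 = 109
  C (cap 21, load 12): Z2, Z3 — cost 6×6 + 6×6 = 72
  Shipping 181, fixed 232 → total 413.
  Any other capacity-feasible assignment to {B, C} ships for at least 181.
Compare {A, C}: its best feasible assignment gives total 528.
Compare {A, B}: its best feasible assignment gives total 541.
Every other set of open sites that can feasibly serve all demand totals ≥ 528 even under its best assignment. Minimum: 413.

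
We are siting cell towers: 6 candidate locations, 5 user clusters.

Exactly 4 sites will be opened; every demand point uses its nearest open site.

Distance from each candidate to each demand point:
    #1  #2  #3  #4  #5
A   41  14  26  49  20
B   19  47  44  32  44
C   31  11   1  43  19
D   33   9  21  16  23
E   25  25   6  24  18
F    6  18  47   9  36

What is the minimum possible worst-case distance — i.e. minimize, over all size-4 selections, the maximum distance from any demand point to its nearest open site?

18

Open {A, B, E, F}.
  Farthest demand point is #5 at distance 18 (to E); all others are ≤ 18.
With {A, C, E, F} the worst case is 18.
With {A, D, E, F} the worst case is 18.
No size-4 selection achieves below 18.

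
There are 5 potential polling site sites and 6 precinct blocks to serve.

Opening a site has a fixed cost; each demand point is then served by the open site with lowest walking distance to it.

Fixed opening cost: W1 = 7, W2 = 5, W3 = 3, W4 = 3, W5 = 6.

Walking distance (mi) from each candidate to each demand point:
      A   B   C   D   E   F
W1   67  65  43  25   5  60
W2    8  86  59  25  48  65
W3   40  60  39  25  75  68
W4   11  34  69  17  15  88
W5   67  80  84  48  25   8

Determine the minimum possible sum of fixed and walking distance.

133

Open {W1, W3, W4, W5}: assign each demand point to its cheapest open site.
  A→W4 11, B→W4 34, C→W3 39, D→W4 17, E→W1 5, F→W5 8
  walking distance 114, fixed 19 → total 133.
Compare {W1, W4, W5}: walking distance 118 + fixed 16 = 134.
Compare {W1, W2, W3, W4, W5}: walking distance 111 + fixed 24 = 135.
Compare {W3, W4, W5}: walking distance 124 + fixed 12 = 136.
All other subsets cost ≥ 134. Minimum total cost: 133.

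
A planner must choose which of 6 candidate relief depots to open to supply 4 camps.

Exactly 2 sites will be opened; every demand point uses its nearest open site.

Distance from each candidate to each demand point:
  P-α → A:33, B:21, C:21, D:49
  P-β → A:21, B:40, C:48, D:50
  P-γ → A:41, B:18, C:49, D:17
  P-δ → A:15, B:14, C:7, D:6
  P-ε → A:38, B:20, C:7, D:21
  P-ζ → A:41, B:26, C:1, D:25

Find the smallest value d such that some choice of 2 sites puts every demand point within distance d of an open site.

Open {P-α, P-δ}.
  Farthest demand point is A at distance 15 (to P-δ); all others are ≤ 15.
With {P-β, P-δ} the worst case is 15.
With {P-γ, P-δ} the worst case is 15.
No size-2 selection achieves below 15.

15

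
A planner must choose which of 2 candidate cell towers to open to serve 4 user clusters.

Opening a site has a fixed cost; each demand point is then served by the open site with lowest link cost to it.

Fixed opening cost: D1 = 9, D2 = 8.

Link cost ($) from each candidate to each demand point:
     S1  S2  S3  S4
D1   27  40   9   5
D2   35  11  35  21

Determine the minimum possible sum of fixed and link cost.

69

Open {D1, D2}: assign each demand point to its cheapest open site.
  S1→D1 27, S2→D2 11, S3→D1 9, S4→D1 5
  link cost 52, fixed 17 → total 69.
Compare {D1}: link cost 81 + fixed 9 = 90.
Compare {D2}: link cost 102 + fixed 8 = 110.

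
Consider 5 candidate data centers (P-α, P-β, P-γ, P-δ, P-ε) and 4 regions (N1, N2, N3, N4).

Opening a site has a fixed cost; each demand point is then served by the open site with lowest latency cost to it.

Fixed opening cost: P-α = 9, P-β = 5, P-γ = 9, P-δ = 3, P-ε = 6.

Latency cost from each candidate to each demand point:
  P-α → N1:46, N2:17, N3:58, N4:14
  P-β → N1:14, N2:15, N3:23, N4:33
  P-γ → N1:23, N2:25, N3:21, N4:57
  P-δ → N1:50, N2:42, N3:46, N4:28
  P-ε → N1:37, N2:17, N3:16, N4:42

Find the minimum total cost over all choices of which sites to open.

79

Open {P-α, P-β, P-ε}: assign each demand point to its cheapest open site.
  N1→P-β 14, N2→P-β 15, N3→P-ε 16, N4→P-α 14
  latency cost 59, fixed 20 → total 79.
Compare {P-α, P-β}: latency cost 66 + fixed 14 = 80.
Compare {P-α, P-β, P-δ, P-ε}: latency cost 59 + fixed 23 = 82.
Compare {P-α, P-β, P-δ}: latency cost 66 + fixed 17 = 83.
All other subsets cost ≥ 80. Minimum total cost: 79.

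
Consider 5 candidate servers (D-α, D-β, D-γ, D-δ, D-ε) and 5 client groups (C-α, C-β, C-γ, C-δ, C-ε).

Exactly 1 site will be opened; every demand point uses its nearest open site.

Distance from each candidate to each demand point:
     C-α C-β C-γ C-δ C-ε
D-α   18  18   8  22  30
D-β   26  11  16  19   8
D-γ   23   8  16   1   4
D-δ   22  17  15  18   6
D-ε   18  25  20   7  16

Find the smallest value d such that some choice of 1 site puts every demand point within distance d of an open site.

22

Open {D-δ}.
  Farthest demand point is C-α at distance 22 (to D-δ); all others are ≤ 22.
With {D-γ} the worst case is 23.
With {D-ε} the worst case is 25.
No size-1 selection achieves below 22.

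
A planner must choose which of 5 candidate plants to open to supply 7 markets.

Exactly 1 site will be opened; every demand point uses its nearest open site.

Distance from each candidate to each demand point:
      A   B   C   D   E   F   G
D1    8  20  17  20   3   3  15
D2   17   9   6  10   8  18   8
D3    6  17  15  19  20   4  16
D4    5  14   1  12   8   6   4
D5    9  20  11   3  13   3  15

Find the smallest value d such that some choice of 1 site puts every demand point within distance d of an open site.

14

Open {D4}.
  Farthest demand point is B at distance 14 (to D4); all others are ≤ 14.
With {D2} the worst case is 18.
With {D1} the worst case is 20.
No size-1 selection achieves below 14.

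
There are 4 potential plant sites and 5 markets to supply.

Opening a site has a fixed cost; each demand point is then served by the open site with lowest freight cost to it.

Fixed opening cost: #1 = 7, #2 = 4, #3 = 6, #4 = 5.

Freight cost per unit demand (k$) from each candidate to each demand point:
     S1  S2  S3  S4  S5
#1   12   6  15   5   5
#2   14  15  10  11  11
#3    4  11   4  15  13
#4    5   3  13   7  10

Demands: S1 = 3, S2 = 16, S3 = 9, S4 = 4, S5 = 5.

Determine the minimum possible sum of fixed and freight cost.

159

Open {#1, #3, #4}: assign each demand point to its cheapest open site.
  S1→#3 3×4=12, S2→#4 16×3=48, S3→#3 9×4=36, S4→#1 4×5=20, S5→#1 5×5=25
  freight cost 141, fixed 18 → total 159.
Compare {#1, #2, #3, #4}: freight cost 141 + fixed 22 = 163.
Compare {#3, #4}: freight cost 174 + fixed 11 = 185.
Compare {#2, #3, #4}: freight cost 174 + fixed 15 = 189.
All other subsets cost ≥ 163. Minimum total cost: 159.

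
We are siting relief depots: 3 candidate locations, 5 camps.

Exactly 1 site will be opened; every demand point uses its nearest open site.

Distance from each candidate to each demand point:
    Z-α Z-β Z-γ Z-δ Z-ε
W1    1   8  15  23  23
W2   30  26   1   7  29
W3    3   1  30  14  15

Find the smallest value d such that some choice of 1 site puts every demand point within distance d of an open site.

Open {W1}.
  Farthest demand point is Z-δ at distance 23 (to W1); all others are ≤ 23.
With {W2} the worst case is 30.
With {W3} the worst case is 30.
No size-1 selection achieves below 23.

23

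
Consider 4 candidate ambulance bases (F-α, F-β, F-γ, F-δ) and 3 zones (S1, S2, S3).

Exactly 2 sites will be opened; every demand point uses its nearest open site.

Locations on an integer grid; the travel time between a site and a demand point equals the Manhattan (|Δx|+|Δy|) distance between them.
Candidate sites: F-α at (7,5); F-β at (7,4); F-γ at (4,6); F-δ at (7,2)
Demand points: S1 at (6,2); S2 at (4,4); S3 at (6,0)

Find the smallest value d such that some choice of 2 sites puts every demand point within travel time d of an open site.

Open {F-β, F-δ}.
  Farthest demand point is S2 at travel time 3 (to F-β); all others are ≤ 3.
With {F-γ, F-δ} the worst case is 3.
With {F-α, F-δ} the worst case is 4.
No size-2 selection achieves below 3.

3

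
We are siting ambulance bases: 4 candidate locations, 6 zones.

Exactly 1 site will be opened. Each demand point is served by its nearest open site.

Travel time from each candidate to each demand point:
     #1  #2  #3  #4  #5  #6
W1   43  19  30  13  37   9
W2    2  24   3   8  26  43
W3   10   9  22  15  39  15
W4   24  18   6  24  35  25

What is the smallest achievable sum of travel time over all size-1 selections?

Open {W2}.
  #1→W2 2, #2→W2 24, #3→W2 3, #4→W2 8, #5→W2 26, #6→W2 43  ⇒ total 106.
Compare {W3}: total 110.
Compare {W4}: total 132.
No size-1 selection does better; minimum is 106.

106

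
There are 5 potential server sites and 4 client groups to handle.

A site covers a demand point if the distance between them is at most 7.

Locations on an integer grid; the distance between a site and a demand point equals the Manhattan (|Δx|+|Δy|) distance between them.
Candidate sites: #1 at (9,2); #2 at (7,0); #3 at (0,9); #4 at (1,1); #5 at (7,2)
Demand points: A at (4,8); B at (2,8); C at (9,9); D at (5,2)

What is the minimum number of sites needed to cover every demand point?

2

Coverage sets (demand points within 7 of each site):
  #1: {C, D}
  #2: {D}
  #3: {A, B}
  #4: {D}
  #5: {D}
No single site covers all 4 demand points.
But {#1, #3} covers everything, so the minimum is 2.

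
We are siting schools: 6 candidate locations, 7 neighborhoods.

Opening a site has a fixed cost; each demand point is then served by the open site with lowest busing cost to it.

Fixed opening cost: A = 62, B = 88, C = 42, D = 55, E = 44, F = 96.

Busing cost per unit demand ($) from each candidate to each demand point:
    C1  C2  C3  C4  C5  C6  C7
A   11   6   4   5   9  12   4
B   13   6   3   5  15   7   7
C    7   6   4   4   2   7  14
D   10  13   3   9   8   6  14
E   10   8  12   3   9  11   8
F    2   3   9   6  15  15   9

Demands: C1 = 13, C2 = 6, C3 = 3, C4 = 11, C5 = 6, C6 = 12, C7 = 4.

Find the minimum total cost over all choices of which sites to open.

Open {C, F}: assign each demand point to its cheapest open site.
  C1→F 13×2=26, C2→F 6×3=18, C3→C 3×4=12, C4→C 11×4=44, C5→C 6×2=12, C6→C 12×7=84, C7→F 4×9=36
  busing cost 232, fixed 138 → total 370.
Compare {C}: busing cost 335 + fixed 42 = 377.
Compare {C, E}: busing cost 300 + fixed 86 = 386.
Compare {A, C}: busing cost 295 + fixed 104 = 399.
All other subsets cost ≥ 377. Minimum total cost: 370.

370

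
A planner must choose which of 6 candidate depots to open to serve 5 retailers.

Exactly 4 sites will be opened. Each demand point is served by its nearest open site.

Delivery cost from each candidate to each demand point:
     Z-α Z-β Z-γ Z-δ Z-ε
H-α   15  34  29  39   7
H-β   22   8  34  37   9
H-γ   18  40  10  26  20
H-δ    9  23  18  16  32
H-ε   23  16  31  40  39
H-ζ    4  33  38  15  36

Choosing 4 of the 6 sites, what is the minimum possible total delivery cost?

Open {H-α, H-β, H-γ, H-ζ}.
  Z-α→H-ζ 4, Z-β→H-β 8, Z-γ→H-γ 10, Z-δ→H-ζ 15, Z-ε→H-α 7  ⇒ total 44.
Compare {H-β, H-γ, H-δ, H-ζ}: total 46.
Compare {H-β, H-γ, H-ε, H-ζ}: total 46.
No size-4 selection does better; minimum is 44.

44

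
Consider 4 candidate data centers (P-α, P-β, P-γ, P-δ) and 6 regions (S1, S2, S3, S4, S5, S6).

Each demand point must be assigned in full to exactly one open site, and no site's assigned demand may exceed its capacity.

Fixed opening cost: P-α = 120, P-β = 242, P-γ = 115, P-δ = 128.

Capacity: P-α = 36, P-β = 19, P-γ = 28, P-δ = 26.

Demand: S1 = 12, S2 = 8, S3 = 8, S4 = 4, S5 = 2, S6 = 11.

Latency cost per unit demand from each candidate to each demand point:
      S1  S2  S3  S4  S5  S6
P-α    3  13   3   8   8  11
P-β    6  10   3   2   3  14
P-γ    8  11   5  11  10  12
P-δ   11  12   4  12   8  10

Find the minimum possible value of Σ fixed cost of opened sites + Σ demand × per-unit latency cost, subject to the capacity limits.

Open {P-α, P-γ}; cheapest assignment that respects the capacities:
  P-α (cap 36, load 35): S1, S3, S4, S6 — cost 12×3 + 8×3 + 4×8 + 11×11 = 213
  P-γ (cap 28, load 10): S2, S5 — cost 8×11 + 2×10 = 108
  Shipping 321, fixed 235 → total 556.
  Any other capacity-feasible assignment to {P-α, P-γ} ships for at least 321.
Compare {P-α, P-δ}: its best feasible assignment gives total 562.
Compare {P-γ, P-δ}: its best feasible assignment gives total 629.
Every other set of open sites that can feasibly serve all demand totals ≥ 562 even under its best assignment. Minimum: 556.

556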